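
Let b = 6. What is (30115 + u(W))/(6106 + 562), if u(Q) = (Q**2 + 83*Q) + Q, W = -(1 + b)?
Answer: 7394/1667 ≈ 4.4355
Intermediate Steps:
W = -7 (W = -(1 + 6) = -1*7 = -7)
u(Q) = Q**2 + 84*Q
(30115 + u(W))/(6106 + 562) = (30115 - 7*(84 - 7))/(6106 + 562) = (30115 - 7*77)/6668 = (30115 - 539)*(1/6668) = 29576*(1/6668) = 7394/1667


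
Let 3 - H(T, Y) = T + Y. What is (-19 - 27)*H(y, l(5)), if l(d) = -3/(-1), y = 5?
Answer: 230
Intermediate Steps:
l(d) = 3 (l(d) = -3*(-1) = 3)
H(T, Y) = 3 - T - Y (H(T, Y) = 3 - (T + Y) = 3 + (-T - Y) = 3 - T - Y)
(-19 - 27)*H(y, l(5)) = (-19 - 27)*(3 - 1*5 - 1*3) = -46*(3 - 5 - 3) = -46*(-5) = 230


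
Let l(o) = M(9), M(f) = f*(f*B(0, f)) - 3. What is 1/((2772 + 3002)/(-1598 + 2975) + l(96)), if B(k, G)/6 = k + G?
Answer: 1377/6024641 ≈ 0.00022856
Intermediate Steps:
B(k, G) = 6*G + 6*k (B(k, G) = 6*(k + G) = 6*(G + k) = 6*G + 6*k)
M(f) = -3 + 6*f³ (M(f) = f*(f*(6*f + 6*0)) - 3 = f*(f*(6*f + 0)) - 3 = f*(f*(6*f)) - 3 = f*(6*f²) - 3 = 6*f³ - 3 = -3 + 6*f³)
l(o) = 4371 (l(o) = -3 + 6*9³ = -3 + 6*729 = -3 + 4374 = 4371)
1/((2772 + 3002)/(-1598 + 2975) + l(96)) = 1/((2772 + 3002)/(-1598 + 2975) + 4371) = 1/(5774/1377 + 4371) = 1/(6024641/1377) = 1377/6024641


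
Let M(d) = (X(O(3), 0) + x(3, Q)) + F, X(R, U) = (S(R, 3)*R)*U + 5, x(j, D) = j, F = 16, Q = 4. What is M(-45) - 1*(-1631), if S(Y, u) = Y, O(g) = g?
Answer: 1655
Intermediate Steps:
X(R, U) = 5 + U*R² (X(R, U) = (R*R)*U + 5 = R²*U + 5 = U*R² + 5 = 5 + U*R²)
M(d) = 24 (M(d) = ((5 + 0*3²) + 3) + 16 = ((5 + 0*9) + 3) + 16 = ((5 + 0) + 3) + 16 = (5 + 3) + 16 = 8 + 16 = 24)
M(-45) - 1*(-1631) = 24 - 1*(-1631) = 24 + 1631 = 1655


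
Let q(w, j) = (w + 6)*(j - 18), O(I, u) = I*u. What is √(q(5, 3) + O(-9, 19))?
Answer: 4*I*√21 ≈ 18.33*I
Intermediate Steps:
q(w, j) = (-18 + j)*(6 + w) (q(w, j) = (6 + w)*(-18 + j) = (-18 + j)*(6 + w))
√(q(5, 3) + O(-9, 19)) = √((-108 - 18*5 + 6*3 + 3*5) - 9*19) = √((-108 - 90 + 18 + 15) - 171) = √(-165 - 171) = √(-336) = 4*I*√21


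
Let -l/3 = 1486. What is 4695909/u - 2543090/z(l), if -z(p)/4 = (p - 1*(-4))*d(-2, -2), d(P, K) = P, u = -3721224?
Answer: 96834197007/1381194308 ≈ 70.109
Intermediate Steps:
l = -4458 (l = -3*1486 = -4458)
z(p) = 32 + 8*p (z(p) = -4*(p - 1*(-4))*(-2) = -4*(p + 4)*(-2) = -4*(4 + p)*(-2) = -4*(-8 - 2*p) = 32 + 8*p)
4695909/u - 2543090/z(l) = 4695909/(-3721224) - 2543090/(32 + 8*(-4458)) = 4695909*(-1/3721224) - 2543090/(32 - 35664) = -1565303/1240408 - 2543090/(-35632) = -1565303/1240408 - 2543090*(-1/35632) = -1565303/1240408 + 1271545/17816 = 96834197007/1381194308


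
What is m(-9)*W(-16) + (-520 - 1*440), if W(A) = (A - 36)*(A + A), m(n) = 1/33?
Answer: -30016/33 ≈ -909.58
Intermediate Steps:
m(n) = 1/33
W(A) = 2*A*(-36 + A) (W(A) = (-36 + A)*(2*A) = 2*A*(-36 + A))
m(-9)*W(-16) + (-520 - 1*440) = (2*(-16)*(-36 - 16))/33 + (-520 - 1*440) = (2*(-16)*(-52))/33 + (-520 - 440) = (1/33)*1664 - 960 = 1664/33 - 960 = -30016/33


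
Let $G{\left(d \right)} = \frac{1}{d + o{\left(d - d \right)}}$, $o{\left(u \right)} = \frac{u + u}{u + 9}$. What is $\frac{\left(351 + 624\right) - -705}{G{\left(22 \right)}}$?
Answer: $36960$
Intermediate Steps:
$o{\left(u \right)} = \frac{2 u}{9 + u}$
$G{\left(d \right)} = \frac{1}{d}$ ($G{\left(d \right)} = \frac{1}{d + \frac{2 \left(d - d\right)}{9 + \left(d - d\right)}} = \frac{1}{d + 2 \cdot 0 \frac{1}{9 + 0}} = \frac{1}{d + 2 \cdot 0 \cdot \frac{1}{9}} = \frac{1}{d + 0} = \frac{1}{d}$)
$\frac{\left(351 + 624\right) - -705}{G{\left(22 \right)}} = \frac{\left(351 + 624\right) - -705}{\frac{1}{22}} = \left(975 + \left(-296 + 1001\right)\right) \frac{1}{\frac{1}{22}} = \left(975 + 705\right) 22 = 1680 \cdot 22 = 36960$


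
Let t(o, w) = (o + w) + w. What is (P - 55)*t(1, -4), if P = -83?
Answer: 966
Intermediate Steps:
t(o, w) = o + 2*w
(P - 55)*t(1, -4) = (-83 - 55)*(1 + 2*(-4)) = -138*(1 - 8) = -138*(-7) = 966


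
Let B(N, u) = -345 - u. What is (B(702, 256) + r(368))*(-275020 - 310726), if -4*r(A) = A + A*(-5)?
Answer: 136478818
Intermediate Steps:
r(A) = A (r(A) = -(A + A*(-5))/4 = -(A - 5*A)/4 = -(-1)*A = A)
(B(702, 256) + r(368))*(-275020 - 310726) = ((-345 - 1*256) + 368)*(-275020 - 310726) = ((-345 - 256) + 368)*(-585746) = (-601 + 368)*(-585746) = -233*(-585746) = 136478818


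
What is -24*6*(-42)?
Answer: 6048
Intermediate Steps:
-24*6*(-42) = -144*(-42) = 6048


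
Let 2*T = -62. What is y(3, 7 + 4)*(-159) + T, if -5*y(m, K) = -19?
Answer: -3176/5 ≈ -635.20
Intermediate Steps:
T = -31 (T = (1/2)*(-62) = -31)
y(m, K) = 19/5 (y(m, K) = -1/5*(-19) = 19/5)
y(3, 7 + 4)*(-159) + T = (19/5)*(-159) - 31 = -3021/5 - 31 = -3176/5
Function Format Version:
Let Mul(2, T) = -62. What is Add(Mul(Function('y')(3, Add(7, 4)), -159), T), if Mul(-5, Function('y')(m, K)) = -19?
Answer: Rational(-3176, 5) ≈ -635.20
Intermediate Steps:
T = -31 (T = Mul(Rational(1, 2), -62) = -31)
Function('y')(m, K) = Rational(19, 5) (Function('y')(m, K) = Mul(Rational(-1, 5), -19) = Rational(19, 5))
Add(Mul(Function('y')(3, Add(7, 4)), -159), T) = Add(Mul(Rational(19, 5), -159), -31) = Add(Rational(-3021, 5), -31) = Rational(-3176, 5)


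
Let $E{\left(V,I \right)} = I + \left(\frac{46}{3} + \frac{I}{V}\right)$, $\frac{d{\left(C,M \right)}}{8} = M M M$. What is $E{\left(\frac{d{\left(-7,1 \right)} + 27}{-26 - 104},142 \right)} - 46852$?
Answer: $- \frac{991664}{21} \approx -47222.0$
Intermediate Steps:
$d{\left(C,M \right)} = 8 M^{3}$ ($d{\left(C,M \right)} = 8 M M M = 8 M^{2} M = 8 M^{3}$)
$E{\left(V,I \right)} = \frac{46}{3} + I + \frac{I}{V}$ ($E{\left(V,I \right)} = I + \left(46 \cdot \frac{1}{3} + \frac{I}{V}\right) = I + \left(\frac{46}{3} + \frac{I}{V}\right) = \frac{46}{3} + I + \frac{I}{V}$)
$E{\left(\frac{d{\left(-7,1 \right)} + 27}{-26 - 104},142 \right)} - 46852 = \left(\frac{46}{3} + 142 + \frac{142}{\left(8 \cdot 1^{3} + 27\right) \frac{1}{-26 - 104}}\right) - 46852 = \left(\frac{46}{3} + 142 + \frac{142}{\left(8 \cdot 1 + 27\right) \frac{1}{-130}}\right) - 46852 = \left(\frac{46}{3} + 142 + \frac{142}{\left(8 + 27\right) \left(- \frac{1}{130}\right)}\right) - 46852 = \left(\frac{46}{3} + 142 + \frac{142}{35 \left(- \frac{1}{130}\right)}\right) - 46852 = \left(\frac{46}{3} + 142 + \frac{142}{- \frac{7}{26}}\right) - 46852 = \left(\frac{46}{3} + 142 + 142 \left(- \frac{26}{7}\right)\right) - 46852 = \left(\frac{46}{3} + 142 - \frac{3692}{7}\right) - 46852 = - \frac{7772}{21} - 46852 = - \frac{991664}{21}$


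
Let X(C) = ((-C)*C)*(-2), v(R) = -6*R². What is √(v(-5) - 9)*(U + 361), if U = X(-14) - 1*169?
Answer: 584*I*√159 ≈ 7364.0*I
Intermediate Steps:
X(C) = 2*C² (X(C) = -C²*(-2) = 2*C²)
U = 223 (U = 2*(-14)² - 1*169 = 2*196 - 169 = 392 - 169 = 223)
√(v(-5) - 9)*(U + 361) = √(-6*(-5)² - 9)*(223 + 361) = √(-6*25 - 9)*584 = √(-150 - 9)*584 = √(-159)*584 = (I*√159)*584 = 584*I*√159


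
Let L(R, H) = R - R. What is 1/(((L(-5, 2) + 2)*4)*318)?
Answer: 1/2544 ≈ 0.00039308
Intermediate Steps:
L(R, H) = 0
1/(((L(-5, 2) + 2)*4)*318) = 1/(((0 + 2)*4)*318) = 1/((2*4)*318) = 1/(8*318) = 1/2544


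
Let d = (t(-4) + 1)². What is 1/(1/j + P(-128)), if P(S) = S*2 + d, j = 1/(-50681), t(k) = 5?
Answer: -1/50901 ≈ -1.9646e-5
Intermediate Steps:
j = -1/50681 ≈ -1.9731e-5
d = 36 (d = (5 + 1)² = 6² = 36)
P(S) = 36 + 2*S (P(S) = S*2 + 36 = 2*S + 36 = 36 + 2*S)
1/(1/j + P(-128)) = 1/(1/(-1/50681) + (36 + 2*(-128))) = 1/(-50681 + (36 - 256)) = 1/(-50681 - 220) = 1/(-50901) = -1/50901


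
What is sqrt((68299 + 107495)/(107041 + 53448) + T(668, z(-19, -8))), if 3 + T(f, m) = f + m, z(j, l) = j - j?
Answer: sqrt(17156431218731)/160489 ≈ 25.809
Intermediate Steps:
z(j, l) = 0
T(f, m) = -3 + f + m (T(f, m) = -3 + (f + m) = -3 + f + m)
sqrt((68299 + 107495)/(107041 + 53448) + T(668, z(-19, -8))) = sqrt((68299 + 107495)/(107041 + 53448) + (-3 + 668 + 0)) = sqrt(175794/160489 + 665) = sqrt(106900979/160489) = sqrt(17156431218731)/160489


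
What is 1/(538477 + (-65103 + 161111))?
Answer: 1/634485 ≈ 1.5761e-6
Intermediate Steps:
1/(538477 + (-65103 + 161111)) = 1/(538477 + 96008) = 1/634485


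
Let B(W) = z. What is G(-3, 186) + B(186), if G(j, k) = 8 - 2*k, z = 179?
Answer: -185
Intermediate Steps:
B(W) = 179
G(-3, 186) + B(186) = (8 - 2*186) + 179 = (8 - 372) + 179 = -364 + 179 = -185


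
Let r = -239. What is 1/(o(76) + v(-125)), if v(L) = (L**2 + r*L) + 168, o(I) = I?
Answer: 1/45744 ≈ 2.1861e-5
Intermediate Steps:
v(L) = 168 + L**2 - 239*L (v(L) = (L**2 - 239*L) + 168 = 168 + L**2 - 239*L)
1/(o(76) + v(-125)) = 1/(76 + (168 + (-125)**2 - 239*(-125))) = 1/(76 + (168 + 15625 + 29875)) = 1/(76 + 45668) = 1/45744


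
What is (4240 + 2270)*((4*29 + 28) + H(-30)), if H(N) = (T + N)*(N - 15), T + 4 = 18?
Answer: 5624640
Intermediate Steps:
T = 14 (T = -4 + 18 = 14)
H(N) = (-15 + N)*(14 + N) (H(N) = (14 + N)*(N - 15) = (14 + N)*(-15 + N) = (-15 + N)*(14 + N))
(4240 + 2270)*((4*29 + 28) + H(-30)) = (4240 + 2270)*((4*29 + 28) + (-210 + (-30)² - 1*(-30))) = 6510*((116 + 28) + (-210 + 900 + 30)) = 6510*(144 + 720) = 6510*864 = 5624640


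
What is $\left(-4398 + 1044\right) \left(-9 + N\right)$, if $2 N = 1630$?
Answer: $-2703324$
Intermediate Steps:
$N = 815$ ($N = \frac{1}{2} \cdot 1630 = 815$)
$\left(-4398 + 1044\right) \left(-9 + N\right) = \left(-4398 + 1044\right) \left(-9 + 815\right) = \left(-3354\right) 806 = -2703324$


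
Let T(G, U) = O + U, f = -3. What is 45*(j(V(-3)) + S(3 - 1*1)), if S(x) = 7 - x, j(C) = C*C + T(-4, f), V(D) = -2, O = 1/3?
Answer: 285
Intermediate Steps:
O = ⅓ (O = 1*(⅓) = ⅓ ≈ 0.33333)
T(G, U) = ⅓ + U
j(C) = -8/3 + C² (j(C) = C*C + (⅓ - 3) = C² - 8/3 = -8/3 + C²)
45*(j(V(-3)) + S(3 - 1*1)) = 45*((-8/3 + (-2)²) + (7 - (3 - 1*1))) = 45*((-8/3 + 4) + (7 - (3 - 1))) = 45*(4/3 + (7 - 1*2)) = 45*(4/3 + (7 - 2)) = 45*(4/3 + 5) = 45*(19/3) = 285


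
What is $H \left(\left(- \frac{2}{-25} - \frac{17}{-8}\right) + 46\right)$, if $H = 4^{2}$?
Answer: $\frac{19282}{25} \approx 771.28$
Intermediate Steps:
$H = 16$
$H \left(\left(- \frac{2}{-25} - \frac{17}{-8}\right) + 46\right) = 16 \left(\left(- \frac{2}{-25} - \frac{17}{-8}\right) + 46\right) = 16 \left(\left(\left(-2\right) \left(- \frac{1}{25}\right) - - \frac{17}{8}\right) + 46\right) = 16 \left(\left(\frac{2}{25} + \frac{17}{8}\right) + 46\right) = 16 \left(\frac{441}{200} + 46\right) = 16 \cdot \frac{9641}{200} = \frac{19282}{25}$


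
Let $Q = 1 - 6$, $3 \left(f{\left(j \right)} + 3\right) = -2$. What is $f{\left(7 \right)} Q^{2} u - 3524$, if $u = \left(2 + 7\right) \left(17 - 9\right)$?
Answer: $-10124$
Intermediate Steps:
$f{\left(j \right)} = - \frac{11}{3}$ ($f{\left(j \right)} = -3 + \frac{1}{3} \left(-2\right) = -3 - \frac{2}{3} = - \frac{11}{3}$)
$Q = -5$ ($Q = 1 - 6 = -5$)
$u = 72$ ($u = 9 \cdot 8 = 72$)
$f{\left(7 \right)} Q^{2} u - 3524 = - \frac{11 \left(-5\right)^{2}}{3} \cdot 72 - 3524 = \left(- \frac{11}{3}\right) 25 \cdot 72 - 3524 = \left(- \frac{275}{3}\right) 72 - 3524 = -6600 - 3524 = -10124$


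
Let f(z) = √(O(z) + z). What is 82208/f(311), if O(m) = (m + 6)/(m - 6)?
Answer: 5872*√7256865/3399 ≈ 4653.8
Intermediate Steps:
O(m) = (6 + m)/(-6 + m)
f(z) = √(z + (6 + z)/(-6 + z)) (f(z) = √((6 + z)/(-6 + z) + z) = √(z + (6 + z)/(-6 + z)))
82208/f(311) = 82208/(√((6 + 311 + 311*(-6 + 311))/(-6 + 311))) = 82208/(√((6 + 311 + 311*305)/305)) = 82208/(√((6 + 311 + 94855)/305)) = 82208/(√((1/305)*95172)) = 82208/(√(95172/305)) = 82208/((2*√7256865/305)) = 82208*(√7256865/47586) = 5872*√7256865/3399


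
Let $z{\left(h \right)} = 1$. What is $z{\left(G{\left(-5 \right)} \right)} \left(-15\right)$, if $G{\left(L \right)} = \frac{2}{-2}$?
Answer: $-15$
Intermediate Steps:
$G{\left(L \right)} = -1$ ($G{\left(L \right)} = 2 \left(- \frac{1}{2}\right) = -1$)
$z{\left(G{\left(-5 \right)} \right)} \left(-15\right) = 1 \left(-15\right) = -15$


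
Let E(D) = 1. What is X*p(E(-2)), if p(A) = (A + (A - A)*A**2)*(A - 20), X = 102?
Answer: -1938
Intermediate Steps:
p(A) = A*(-20 + A) (p(A) = (A + 0*A**2)*(-20 + A) = (A + 0)*(-20 + A) = A*(-20 + A))
X*p(E(-2)) = 102*(1*(-20 + 1)) = 102*(1*(-19)) = 102*(-19) = -1938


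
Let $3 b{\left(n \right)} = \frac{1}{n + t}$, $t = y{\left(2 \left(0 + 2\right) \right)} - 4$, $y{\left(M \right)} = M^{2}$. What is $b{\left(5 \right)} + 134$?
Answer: $\frac{6835}{51} \approx 134.02$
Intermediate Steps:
$t = 12$ ($t = \left(2 \left(0 + 2\right)\right)^{2} - 4 = \left(2 \cdot 2\right)^{2} - 4 = 4^{2} - 4 = 16 - 4 = 12$)
$b{\left(n \right)} = \frac{1}{3 \left(12 + n\right)}$ ($b{\left(n \right)} = \frac{1}{3 \left(n + 12\right)} = \frac{1}{3 \left(12 + n\right)}$)
$b{\left(5 \right)} + 134 = \frac{1}{3 \left(12 + 5\right)} + 134 = \frac{1}{3 \cdot 17} + 134 = \frac{1}{3} \cdot \frac{1}{17} + 134 = \frac{1}{51} + 134 = \frac{6835}{51}$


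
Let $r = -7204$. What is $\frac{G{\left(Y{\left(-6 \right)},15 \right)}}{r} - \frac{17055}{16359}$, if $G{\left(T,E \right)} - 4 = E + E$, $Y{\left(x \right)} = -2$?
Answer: $- \frac{20570071}{19641706} \approx -1.0473$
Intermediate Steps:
$G{\left(T,E \right)} = 4 + 2 E$ ($G{\left(T,E \right)} = 4 + \left(E + E\right) = 4 + 2 E$)
$\frac{G{\left(Y{\left(-6 \right)},15 \right)}}{r} - \frac{17055}{16359} = \frac{4 + 2 \cdot 15}{-7204} - \frac{17055}{16359} = \left(4 + 30\right) \left(- \frac{1}{7204}\right) - \frac{5685}{5453} = 34 \left(- \frac{1}{7204}\right) - \frac{5685}{5453} = - \frac{17}{3602} - \frac{5685}{5453} = - \frac{20570071}{19641706}$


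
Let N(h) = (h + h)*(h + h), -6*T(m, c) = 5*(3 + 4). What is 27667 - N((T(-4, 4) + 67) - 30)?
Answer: 214034/9 ≈ 23782.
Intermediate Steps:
T(m, c) = -35/6 (T(m, c) = -5*(3 + 4)/6 = -5*7/6 = -⅙*35 = -35/6)
N(h) = 4*h² (N(h) = (2*h)*(2*h) = 4*h²)
27667 - N((T(-4, 4) + 67) - 30) = 27667 - 4*((-35/6 + 67) - 30)² = 27667 - 4*(367/6 - 30)² = 27667 - 4*(187/6)² = 27667 - 4*34969/36 = 27667 - 1*34969/9 = 27667 - 34969/9 = 214034/9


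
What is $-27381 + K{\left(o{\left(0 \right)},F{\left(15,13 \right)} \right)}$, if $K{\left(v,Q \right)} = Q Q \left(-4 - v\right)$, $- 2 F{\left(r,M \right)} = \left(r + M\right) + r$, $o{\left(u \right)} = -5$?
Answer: $- \frac{107675}{4} \approx -26919.0$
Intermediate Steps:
$F{\left(r,M \right)} = - r - \frac{M}{2}$ ($F{\left(r,M \right)} = - \frac{\left(r + M\right) + r}{2} = - \frac{\left(M + r\right) + r}{2} = - \frac{M + 2 r}{2} = - r - \frac{M}{2}$)
$K{\left(v,Q \right)} = Q^{2} \left(-4 - v\right)$
$-27381 + K{\left(o{\left(0 \right)},F{\left(15,13 \right)} \right)} = -27381 + \left(\left(-1\right) 15 - \frac{13}{2}\right)^{2} \left(-4 - -5\right) = -27381 + \left(-15 - \frac{13}{2}\right)^{2} \left(-4 + 5\right) = -27381 + \left(- \frac{43}{2}\right)^{2} \cdot 1 = -27381 + \frac{1849}{4} \cdot 1 = -27381 + \frac{1849}{4} = - \frac{107675}{4}$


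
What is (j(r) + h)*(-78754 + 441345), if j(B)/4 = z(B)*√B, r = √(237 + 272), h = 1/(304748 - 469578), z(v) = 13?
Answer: -362591/164830 + 18854732*509^(¼) ≈ 8.9557e+7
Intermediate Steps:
h = -1/164830 (h = 1/(-164830) = -1/164830 ≈ -6.0669e-6)
r = √509 ≈ 22.561
j(B) = 52*√B (j(B) = 4*(13*√B) = 52*√B)
(j(r) + h)*(-78754 + 441345) = (52*√(√509) - 1/164830)*(-78754 + 441345) = (52*509^(¼) - 1/164830)*362591 = (-1/164830 + 52*509^(¼))*362591 = -362591/164830 + 18854732*509^(¼)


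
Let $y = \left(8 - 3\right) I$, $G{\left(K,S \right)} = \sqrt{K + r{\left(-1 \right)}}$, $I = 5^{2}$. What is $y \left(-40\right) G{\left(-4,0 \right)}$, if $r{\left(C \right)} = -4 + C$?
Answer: $- 15000 i \approx - 15000.0 i$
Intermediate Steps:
$I = 25$
$G{\left(K,S \right)} = \sqrt{-5 + K}$ ($G{\left(K,S \right)} = \sqrt{K - 5} = \sqrt{-5 + K}$)
$y = 125$ ($y = \left(8 - 3\right) 25 = 5 \cdot 25 = 125$)
$y \left(-40\right) G{\left(-4,0 \right)} = 125 \left(-40\right) \sqrt{-5 - 4} = - 5000 \sqrt{-9} = - 5000 \cdot 3 i = - 15000 i$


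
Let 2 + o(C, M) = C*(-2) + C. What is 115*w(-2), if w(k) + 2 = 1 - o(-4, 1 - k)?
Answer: -345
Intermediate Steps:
o(C, M) = -2 - C (o(C, M) = -2 + (C*(-2) + C) = -2 + (-2*C + C) = -2 - C)
w(k) = -3 (w(k) = -2 + (1 - (-2 - 1*(-4))) = -2 + (1 - (-2 + 4)) = -2 + (1 - 1*2) = -2 + (1 - 2) = -2 - 1 = -3)
115*w(-2) = 115*(-3) = -345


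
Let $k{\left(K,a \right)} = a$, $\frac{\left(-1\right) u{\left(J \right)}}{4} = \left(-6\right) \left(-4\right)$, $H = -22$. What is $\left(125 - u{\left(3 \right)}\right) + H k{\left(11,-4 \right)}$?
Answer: $309$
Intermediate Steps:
$u{\left(J \right)} = -96$ ($u{\left(J \right)} = - 4 \left(\left(-6\right) \left(-4\right)\right) = \left(-4\right) 24 = -96$)
$\left(125 - u{\left(3 \right)}\right) + H k{\left(11,-4 \right)} = \left(125 - -96\right) - -88 = \left(125 + 96\right) + 88 = 221 + 88 = 309$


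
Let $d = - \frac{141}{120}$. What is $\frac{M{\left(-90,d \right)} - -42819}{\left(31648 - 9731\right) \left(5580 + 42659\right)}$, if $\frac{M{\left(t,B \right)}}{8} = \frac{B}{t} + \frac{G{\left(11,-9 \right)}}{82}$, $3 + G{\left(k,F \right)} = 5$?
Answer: $\frac{790016077}{19506339307350} \approx 4.05 \cdot 10^{-5}$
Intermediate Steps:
$G{\left(k,F \right)} = 2$ ($G{\left(k,F \right)} = -3 + 5 = 2$)
$d = - \frac{47}{40}$ ($d = \left(-141\right) \frac{1}{120} = - \frac{47}{40} \approx -1.175$)
$M{\left(t,B \right)} = \frac{8}{41} + \frac{8 B}{t}$ ($M{\left(t,B \right)} = 8 \left(\frac{B}{t} + \frac{2}{82}\right) = 8 \left(\frac{B}{t} + 2 \cdot \frac{1}{82}\right) = 8 \left(\frac{B}{t} + \frac{1}{41}\right) = 8 \left(\frac{1}{41} + \frac{B}{t}\right) = \frac{8}{41} + \frac{8 B}{t}$)
$\frac{M{\left(-90,d \right)} - -42819}{\left(31648 - 9731\right) \left(5580 + 42659\right)} = \frac{\left(\frac{8}{41} + 8 \left(- \frac{47}{40}\right) \frac{1}{-90}\right) - -42819}{\left(31648 - 9731\right) \left(5580 + 42659\right)} = \frac{\left(\frac{8}{41} + 8 \left(- \frac{47}{40}\right) \left(- \frac{1}{90}\right)\right) + 42819}{21917 \cdot 48239} = \frac{\left(\frac{8}{41} + \frac{47}{450}\right) + 42819}{1057254163} = \left(\frac{5527}{18450} + 42819\right) \frac{1}{1057254163} = \frac{790016077}{18450} \cdot \frac{1}{1057254163} = \frac{790016077}{19506339307350}$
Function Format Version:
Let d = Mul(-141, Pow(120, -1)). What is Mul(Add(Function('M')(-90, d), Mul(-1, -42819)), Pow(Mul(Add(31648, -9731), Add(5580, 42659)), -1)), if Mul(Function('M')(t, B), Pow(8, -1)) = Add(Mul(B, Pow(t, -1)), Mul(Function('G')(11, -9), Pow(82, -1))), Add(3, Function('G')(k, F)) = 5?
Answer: Rational(790016077, 19506339307350) ≈ 4.0500e-5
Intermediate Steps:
Function('G')(k, F) = 2 (Function('G')(k, F) = Add(-3, 5) = 2)
d = Rational(-47, 40) (d = Mul(-141, Rational(1, 120)) = Rational(-47, 40) ≈ -1.1750)
Function('M')(t, B) = Add(Rational(8, 41), Mul(8, B, Pow(t, -1))) (Function('M')(t, B) = Mul(8, Add(Mul(B, Pow(t, -1)), Mul(2, Pow(82, -1)))) = Mul(8, Add(Mul(B, Pow(t, -1)), Mul(2, Rational(1, 82)))) = Mul(8, Add(Mul(B, Pow(t, -1)), Rational(1, 41))) = Mul(8, Add(Rational(1, 41), Mul(B, Pow(t, -1)))) = Add(Rational(8, 41), Mul(8, B, Pow(t, -1))))
Mul(Add(Function('M')(-90, d), Mul(-1, -42819)), Pow(Mul(Add(31648, -9731), Add(5580, 42659)), -1)) = Mul(Add(Add(Rational(8, 41), Mul(8, Rational(-47, 40), Pow(-90, -1))), Mul(-1, -42819)), Pow(Mul(Add(31648, -9731), Add(5580, 42659)), -1)) = Mul(Add(Add(Rational(8, 41), Mul(8, Rational(-47, 40), Rational(-1, 90))), 42819), Pow(Mul(21917, 48239), -1)) = Mul(Add(Add(Rational(8, 41), Rational(47, 450)), 42819), Pow(1057254163, -1)) = Mul(Add(Rational(5527, 18450), 42819), Rational(1, 1057254163)) = Mul(Rational(790016077, 18450), Rational(1, 1057254163)) = Rational(790016077, 19506339307350)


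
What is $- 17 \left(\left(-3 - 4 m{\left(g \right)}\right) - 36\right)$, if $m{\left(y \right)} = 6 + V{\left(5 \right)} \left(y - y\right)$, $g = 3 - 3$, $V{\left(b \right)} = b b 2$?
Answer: $1071$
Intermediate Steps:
$V{\left(b \right)} = 2 b^{2}$ ($V{\left(b \right)} = b^{2} \cdot 2 = 2 b^{2}$)
$g = 0$
$m{\left(y \right)} = 6$ ($m{\left(y \right)} = 6 + 2 \cdot 5^{2} \left(y - y\right) = 6 + 2 \cdot 25 \cdot 0 = 6 + 50 \cdot 0 = 6 + 0 = 6$)
$- 17 \left(\left(-3 - 4 m{\left(g \right)}\right) - 36\right) = - 17 \left(\left(-3 - 24\right) - 36\right) = - 17 \left(-27 - 36\right) = \left(-17\right) \left(-63\right) = 1071$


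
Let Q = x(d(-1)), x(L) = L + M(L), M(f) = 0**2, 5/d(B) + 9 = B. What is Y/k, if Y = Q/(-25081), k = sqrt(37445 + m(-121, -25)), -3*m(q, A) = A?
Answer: sqrt(30)/53171720 ≈ 1.0301e-7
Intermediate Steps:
d(B) = 5/(-9 + B)
M(f) = 0
m(q, A) = -A/3
x(L) = L (x(L) = L + 0 = L)
Q = -1/2 (Q = 5/(-9 - 1) = 5/(-10) = 5*(-1/10) = -1/2 ≈ -0.50000)
k = 106*sqrt(30)/3 (k = sqrt(37445 - 1/3*(-25)) = sqrt(37445 + 25/3) = sqrt(112360/3) = 106*sqrt(30)/3 ≈ 193.53)
Y = 1/50162 (Y = -1/2/(-25081) = -1/2*(-1/25081) = 1/50162 ≈ 1.9935e-5)
Y/k = 1/(50162*((106*sqrt(30)/3))) = (sqrt(30)/1060)/50162 = sqrt(30)/53171720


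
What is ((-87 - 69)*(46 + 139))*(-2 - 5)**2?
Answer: -1414140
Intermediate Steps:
((-87 - 69)*(46 + 139))*(-2 - 5)**2 = -156*185*(-7)**2 = -28860*49 = -1414140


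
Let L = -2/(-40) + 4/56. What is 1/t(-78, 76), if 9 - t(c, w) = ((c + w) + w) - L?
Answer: -140/9083 ≈ -0.015413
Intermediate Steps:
L = 17/140 (L = -2*(-1/40) + 4*(1/56) = 1/20 + 1/14 = 17/140 ≈ 0.12143)
t(c, w) = 1277/140 - c - 2*w (t(c, w) = 9 - (((c + w) + w) - 1*17/140) = 9 - ((c + 2*w) - 17/140) = 9 - (-17/140 + c + 2*w) = 9 + (17/140 - c - 2*w) = 1277/140 - c - 2*w)
1/t(-78, 76) = 1/(1277/140 - 1*(-78) - 2*76) = 1/(1277/140 + 78 - 152) = 1/(-9083/140) = -140/9083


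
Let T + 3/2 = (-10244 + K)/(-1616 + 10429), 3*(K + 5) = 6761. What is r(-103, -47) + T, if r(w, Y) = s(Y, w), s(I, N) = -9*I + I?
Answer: 19754839/52878 ≈ 373.59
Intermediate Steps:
K = 6746/3 (K = -5 + (1/3)*6761 = -5 + 6761/3 = 6746/3 ≈ 2248.7)
s(I, N) = -8*I
r(w, Y) = -8*Y
T = -127289/52878 (T = -3/2 + (-10244 + 6746/3)/(-1616 + 10429) = -3/2 - 23986/3/8813 = -3/2 - 23986/3*1/8813 = -3/2 - 23986/26439 = -127289/52878 ≈ -2.4072)
r(-103, -47) + T = -8*(-47) - 127289/52878 = 376 - 127289/52878 = 19754839/52878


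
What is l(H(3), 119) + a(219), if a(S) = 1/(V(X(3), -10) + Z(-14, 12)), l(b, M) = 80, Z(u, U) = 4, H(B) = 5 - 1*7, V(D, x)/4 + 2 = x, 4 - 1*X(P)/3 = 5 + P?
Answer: 3519/44 ≈ 79.977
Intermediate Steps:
X(P) = -3 - 3*P (X(P) = 12 - 3*(5 + P) = 12 + (-15 - 3*P) = -3 - 3*P)
V(D, x) = -8 + 4*x
H(B) = -2 (H(B) = 5 - 7 = -2)
a(S) = -1/44 (a(S) = 1/((-8 + 4*(-10)) + 4) = 1/((-8 - 40) + 4) = 1/(-48 + 4) = 1/(-44) = -1/44)
l(H(3), 119) + a(219) = 80 - 1/44 = 3519/44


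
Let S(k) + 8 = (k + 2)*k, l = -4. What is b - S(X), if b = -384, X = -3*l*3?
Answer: -1744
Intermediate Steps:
X = 36 (X = -3*(-4)*3 = 12*3 = 36)
S(k) = -8 + k*(2 + k) (S(k) = -8 + (k + 2)*k = -8 + (2 + k)*k = -8 + k*(2 + k))
b - S(X) = -384 - (-8 + 36² + 2*36) = -384 - (-8 + 1296 + 72) = -384 - 1*1360 = -384 - 1360 = -1744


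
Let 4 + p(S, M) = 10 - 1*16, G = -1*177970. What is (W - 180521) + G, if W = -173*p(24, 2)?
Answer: -356761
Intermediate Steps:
G = -177970
p(S, M) = -10 (p(S, M) = -4 + (10 - 1*16) = -4 + (10 - 16) = -4 - 6 = -10)
W = 1730 (W = -173*(-10) = 1730)
(W - 180521) + G = (1730 - 180521) - 177970 = -178791 - 177970 = -356761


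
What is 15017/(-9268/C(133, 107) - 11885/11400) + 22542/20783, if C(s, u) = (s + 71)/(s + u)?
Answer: -2569301561082/8784167906647 ≈ -0.29249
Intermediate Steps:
C(s, u) = (71 + s)/(s + u)
15017/(-9268/C(133, 107) - 11885/11400) + 22542/20783 = 15017/(-9268*(133 + 107)/(71 + 133) - 11885/11400) + 22542/20783 = 15017/(-9268/(204/240) - 11885*1/11400) + 22542*(1/20783) = 15017/(-9268/((1/240)*204) - 2377/2280) + 22542/20783 = 15017/(-9268/17/20 - 2377/2280) + 22542/20783 = 15017/(-9268*20/17 - 2377/2280) + 22542/20783 = 15017/(-185360/17 - 2377/2280) + 22542/20783 = 15017/(-422661209/38760) + 22542/20783 = 15017*(-38760/422661209) + 22542/20783 = -582058920/422661209 + 22542/20783 = -2569301561082/8784167906647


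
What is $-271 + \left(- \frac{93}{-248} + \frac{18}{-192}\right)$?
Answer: $- \frac{8663}{32} \approx -270.72$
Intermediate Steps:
$-271 + \left(- \frac{93}{-248} + \frac{18}{-192}\right) = -271 + \left(\left(-93\right) \left(- \frac{1}{248}\right) + 18 \left(- \frac{1}{192}\right)\right) = -271 + \left(\frac{3}{8} - \frac{3}{32}\right) = -271 + \frac{9}{32} = - \frac{8663}{32}$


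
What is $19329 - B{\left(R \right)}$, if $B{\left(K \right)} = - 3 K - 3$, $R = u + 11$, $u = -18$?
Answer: $19311$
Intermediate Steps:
$R = -7$ ($R = -18 + 11 = -7$)
$B{\left(K \right)} = -3 - 3 K$
$19329 - B{\left(R \right)} = 19329 - \left(-3 - -21\right) = 19329 - \left(-3 + 21\right) = 19329 - 18 = 19311$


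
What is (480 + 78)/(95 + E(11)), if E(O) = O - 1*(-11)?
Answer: 62/13 ≈ 4.7692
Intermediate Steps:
E(O) = 11 + O (E(O) = O + 11 = 11 + O)
(480 + 78)/(95 + E(11)) = (480 + 78)/(95 + (11 + 11)) = 558/(95 + 22) = 558/117 = 558*(1/117) = 62/13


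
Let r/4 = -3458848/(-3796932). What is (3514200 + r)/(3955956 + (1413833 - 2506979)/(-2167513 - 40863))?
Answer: 3683348196499272224/4146363357983489133 ≈ 0.88833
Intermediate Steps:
r = 3458848/949233 (r = 4*(-3458848/(-3796932)) = 4*(-3458848*(-1/3796932)) = 4*(864712/949233) = 3458848/949233 ≈ 3.6438)
(3514200 + r)/(3955956 + (1413833 - 2506979)/(-2167513 - 40863)) = (3514200 + 3458848/949233)/(3955956 + (1413833 - 2506979)/(-2167513 - 40863)) = 3335798067448/(949233*(3955956 - 1093146/(-2208376))) = 3335798067448/(949233*(3955956 - 1093146*(-1/2208376))) = 3335798067448/(949233*(3955956 + 546573/1104188)) = 3335798067448/(949233*(4368119690301/1104188)) = (3335798067448/949233)*(1104188/4368119690301) = 3683348196499272224/4146363357983489133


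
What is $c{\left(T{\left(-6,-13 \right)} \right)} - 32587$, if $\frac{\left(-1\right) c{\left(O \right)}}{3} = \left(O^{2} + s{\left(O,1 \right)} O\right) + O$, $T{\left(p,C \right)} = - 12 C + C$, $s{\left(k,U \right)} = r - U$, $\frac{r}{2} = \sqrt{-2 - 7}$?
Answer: $-93934 - 2574 i \approx -93934.0 - 2574.0 i$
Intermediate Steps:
$r = 6 i$ ($r = 2 \sqrt{-2 - 7} = 2 \sqrt{-9} = 2 \cdot 3 i = 6 i \approx 6.0 i$)
$s{\left(k,U \right)} = - U + 6 i$ ($s{\left(k,U \right)} = 6 i - U = - U + 6 i$)
$T{\left(p,C \right)} = - 11 C$
$c{\left(O \right)} = - 3 O - 3 O^{2} - 3 O \left(-1 + 6 i\right)$ ($c{\left(O \right)} = - 3 \left(\left(O^{2} + \left(\left(-1\right) 1 + 6 i\right) O\right) + O\right) = - 3 \left(\left(O^{2} + \left(-1 + 6 i\right) O\right) + O\right) = - 3 \left(\left(O^{2} + O \left(-1 + 6 i\right)\right) + O\right) = - 3 \left(O + O^{2} + O \left(-1 + 6 i\right)\right) = - 3 O - 3 O^{2} - 3 O \left(-1 + 6 i\right)$)
$c{\left(T{\left(-6,-13 \right)} \right)} - 32587 = - 3 \left(\left(-11\right) \left(-13\right)\right) \left(\left(-11\right) \left(-13\right) + 6 i\right) - 32587 = \left(-3\right) 143 \left(143 + 6 i\right) - 32587 = \left(-61347 - 2574 i\right) - 32587 = -93934 - 2574 i$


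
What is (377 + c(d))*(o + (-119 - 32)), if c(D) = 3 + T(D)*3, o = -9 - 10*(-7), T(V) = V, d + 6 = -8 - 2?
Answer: -29880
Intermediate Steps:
d = -16 (d = -6 + (-8 - 2) = -6 - 10 = -16)
o = 61 (o = -9 + 70 = 61)
c(D) = 3 + 3*D (c(D) = 3 + D*3 = 3 + 3*D)
(377 + c(d))*(o + (-119 - 32)) = (377 + (3 + 3*(-16)))*(61 + (-119 - 32)) = (377 + (3 - 48))*(61 - 151) = (377 - 45)*(-90) = 332*(-90) = -29880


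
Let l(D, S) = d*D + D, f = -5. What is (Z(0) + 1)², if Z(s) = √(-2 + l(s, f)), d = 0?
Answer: (1 + I*√2)² ≈ -1.0 + 2.8284*I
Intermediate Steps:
l(D, S) = D (l(D, S) = 0*D + D = 0 + D = D)
Z(s) = √(-2 + s)
(Z(0) + 1)² = (√(-2 + 0) + 1)² = (√(-2) + 1)² = (I*√2 + 1)² = (1 + I*√2)²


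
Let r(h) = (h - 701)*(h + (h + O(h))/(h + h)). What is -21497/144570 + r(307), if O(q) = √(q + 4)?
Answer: -17515399847/144570 - 197*√311/307 ≈ -1.2117e+5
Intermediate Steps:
O(q) = √(4 + q)
r(h) = (-701 + h)*(h + (h + √(4 + h))/(2*h)) (r(h) = (h - 701)*(h + (h + √(4 + h))/(h + h)) = (-701 + h)*(h + (h + √(4 + h))/((2*h))) = (-701 + h)*(h + (h + √(4 + h))*(1/(2*h))) = (-701 + h)*(h + (h + √(4 + h))/(2*h)))
-21497/144570 + r(307) = -21497/144570 + (½)*(-701*√(4 + 307) + 307*(-701 + √(4 + 307) - 1401*307 + 2*307²))/307 = -21497*1/144570 + (½)*(1/307)*(-701*√311 + 307*(-701 + √311 - 430107 + 2*94249)) = -21497/144570 + (½)*(1/307)*(-701*√311 + 307*(-701 + √311 - 430107 + 188498)) = -21497/144570 + (½)*(1/307)*(-701*√311 + 307*(-242310 + √311)) = -21497/144570 + (½)*(1/307)*(-701*√311 + (-74389170 + 307*√311)) = -21497/144570 + (½)*(1/307)*(-74389170 - 394*√311) = -21497/144570 + (-121155 - 197*√311/307) = -17515399847/144570 - 197*√311/307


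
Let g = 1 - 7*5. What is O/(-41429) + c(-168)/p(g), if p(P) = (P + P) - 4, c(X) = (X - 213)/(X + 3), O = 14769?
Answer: -63746723/164058840 ≈ -0.38856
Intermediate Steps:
g = -34 (g = 1 - 35 = -34)
c(X) = (-213 + X)/(3 + X)
p(P) = -4 + 2*P (p(P) = 2*P - 4 = -4 + 2*P)
O/(-41429) + c(-168)/p(g) = 14769/(-41429) + ((-213 - 168)/(3 - 168))/(-4 + 2*(-34)) = 14769*(-1/41429) + (-381/(-165))/(-4 - 68) = -14769/41429 - 1/165*(-381)/(-72) = -14769/41429 + (127/55)*(-1/72) = -14769/41429 - 127/3960 = -63746723/164058840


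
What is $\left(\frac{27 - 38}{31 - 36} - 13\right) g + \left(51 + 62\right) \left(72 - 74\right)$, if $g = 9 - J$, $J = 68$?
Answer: $\frac{2056}{5} \approx 411.2$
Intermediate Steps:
$g = -59$ ($g = 9 - 68 = -59$)
$\left(\frac{27 - 38}{31 - 36} - 13\right) g + \left(51 + 62\right) \left(72 - 74\right) = \left(\frac{27 - 38}{31 - 36} - 13\right) \left(-59\right) + \left(51 + 62\right) \left(72 - 74\right) = \left(- \frac{11}{-5} - 13\right) \left(-59\right) + 113 \left(-2\right) = \left(\left(-11\right) \left(- \frac{1}{5}\right) - 13\right) \left(-59\right) - 226 = \left(\frac{11}{5} - 13\right) \left(-59\right) - 226 = \left(- \frac{54}{5}\right) \left(-59\right) - 226 = \frac{3186}{5} - 226 = \frac{2056}{5}$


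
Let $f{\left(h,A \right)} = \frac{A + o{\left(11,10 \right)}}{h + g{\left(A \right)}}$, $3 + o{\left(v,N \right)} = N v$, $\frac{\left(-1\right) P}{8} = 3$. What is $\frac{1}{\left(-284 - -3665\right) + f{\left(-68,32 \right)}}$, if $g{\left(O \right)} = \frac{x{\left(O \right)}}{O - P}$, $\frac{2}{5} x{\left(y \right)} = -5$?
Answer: $\frac{7641}{25818653} \approx 0.00029595$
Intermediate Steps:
$P = -24$ ($P = \left(-8\right) 3 = -24$)
$x{\left(y \right)} = - \frac{25}{2}$ ($x{\left(y \right)} = \frac{5}{2} \left(-5\right) = - \frac{25}{2}$)
$g{\left(O \right)} = - \frac{25}{2 \left(24 + O\right)}$ ($g{\left(O \right)} = - \frac{25}{2 \left(O - -24\right)} = - \frac{25}{2 \left(O + 24\right)} = - \frac{25}{2 \left(24 + O\right)}$)
$o{\left(v,N \right)} = -3 + N v$
$f{\left(h,A \right)} = \frac{107 + A}{h - \frac{25}{48 + 2 A}}$ ($f{\left(h,A \right)} = \frac{A + \left(-3 + 10 \cdot 11\right)}{h - \frac{25}{48 + 2 A}} = \frac{A + \left(-3 + 110\right)}{h - \frac{25}{48 + 2 A}} = \frac{A + 107}{h - \frac{25}{48 + 2 A}} = \frac{107 + A}{h - \frac{25}{48 + 2 A}}$)
$\frac{1}{\left(-284 - -3665\right) + f{\left(-68,32 \right)}} = \frac{1}{\left(-284 - -3665\right) + \frac{2 \left(24 + 32\right) \left(107 + 32\right)}{-25 + 2 \left(-68\right) \left(24 + 32\right)}} = \frac{1}{\left(-284 + 3665\right) + 2 \frac{1}{-25 + 2 \left(-68\right) 56} \cdot 56 \cdot 139} = \frac{1}{3381 + 2 \frac{1}{-25 - 7616} \cdot 56 \cdot 139} = \frac{1}{3381 + 2 \frac{1}{-7641} \cdot 56 \cdot 139} = \frac{1}{3381 + 2 \left(- \frac{1}{7641}\right) 56 \cdot 139} = \frac{1}{3381 - \frac{15568}{7641}} = \frac{1}{\frac{25818653}{7641}} = \frac{7641}{25818653}$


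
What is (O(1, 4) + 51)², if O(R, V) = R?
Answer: 2704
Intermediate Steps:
(O(1, 4) + 51)² = (1 + 51)² = 52² = 2704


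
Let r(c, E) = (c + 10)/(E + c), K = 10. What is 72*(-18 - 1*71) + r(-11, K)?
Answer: -6407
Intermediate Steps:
r(c, E) = (10 + c)/(E + c)
72*(-18 - 1*71) + r(-11, K) = 72*(-18 - 1*71) + (10 - 11)/(10 - 11) = 72*(-18 - 71) - 1/(-1) = 72*(-89) - 1*(-1) = -6408 + 1 = -6407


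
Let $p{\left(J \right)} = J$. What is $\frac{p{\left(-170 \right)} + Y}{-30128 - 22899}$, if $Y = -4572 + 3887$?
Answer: $\frac{855}{53027} \approx 0.016124$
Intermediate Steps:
$Y = -685$
$\frac{p{\left(-170 \right)} + Y}{-30128 - 22899} = \frac{-170 - 685}{-30128 - 22899} = - \frac{855}{-53027} = \left(-855\right) \left(- \frac{1}{53027}\right) = \frac{855}{53027}$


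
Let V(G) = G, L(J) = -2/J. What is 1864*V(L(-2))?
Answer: 1864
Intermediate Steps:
1864*V(L(-2)) = 1864*(-2/(-2)) = 1864*(-2*(-½)) = 1864*1 = 1864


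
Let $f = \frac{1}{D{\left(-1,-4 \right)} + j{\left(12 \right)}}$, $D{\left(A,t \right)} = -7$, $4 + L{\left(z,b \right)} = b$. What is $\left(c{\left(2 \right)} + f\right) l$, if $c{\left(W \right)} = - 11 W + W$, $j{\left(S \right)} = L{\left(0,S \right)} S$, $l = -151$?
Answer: $\frac{268629}{89} \approx 3018.3$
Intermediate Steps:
$L{\left(z,b \right)} = -4 + b$
$j{\left(S \right)} = S \left(-4 + S\right)$ ($j{\left(S \right)} = \left(-4 + S\right) S = S \left(-4 + S\right)$)
$c{\left(W \right)} = - 10 W$
$f = \frac{1}{89}$ ($f = \frac{1}{-7 + 12 \left(-4 + 12\right)} = \frac{1}{-7 + 12 \cdot 8} = \frac{1}{-7 + 96} = \frac{1}{89} \approx 0.011236$)
$\left(c{\left(2 \right)} + f\right) l = \left(\left(-10\right) 2 + \frac{1}{89}\right) \left(-151\right) = \left(-20 + \frac{1}{89}\right) \left(-151\right) = \left(- \frac{1779}{89}\right) \left(-151\right) = \frac{268629}{89}$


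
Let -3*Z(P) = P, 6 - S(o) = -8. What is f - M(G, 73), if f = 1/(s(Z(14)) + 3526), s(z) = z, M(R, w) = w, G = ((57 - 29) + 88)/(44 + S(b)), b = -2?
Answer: -771169/10564 ≈ -73.000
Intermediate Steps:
S(o) = 14 (S(o) = 6 - 1*(-8) = 6 + 8 = 14)
Z(P) = -P/3
G = 2 (G = ((57 - 29) + 88)/(44 + 14) = (28 + 88)/58 = 116*(1/58) = 2)
f = 3/10564 (f = 1/(-⅓*14 + 3526) = 1/(-14/3 + 3526) = 1/(10564/3) = 3/10564 ≈ 0.00028398)
f - M(G, 73) = 3/10564 - 1*73 = 3/10564 - 73 = -771169/10564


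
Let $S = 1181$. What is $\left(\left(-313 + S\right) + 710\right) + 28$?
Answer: $1606$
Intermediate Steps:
$\left(\left(-313 + S\right) + 710\right) + 28 = \left(\left(-313 + 1181\right) + 710\right) + 28 = \left(868 + 710\right) + 28 = 1578 + 28 = 1606$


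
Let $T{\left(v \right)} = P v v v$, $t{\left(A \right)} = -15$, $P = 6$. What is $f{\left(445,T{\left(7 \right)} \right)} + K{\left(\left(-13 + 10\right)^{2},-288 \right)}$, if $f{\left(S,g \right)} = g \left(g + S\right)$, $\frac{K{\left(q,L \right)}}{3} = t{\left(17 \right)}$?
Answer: $5151129$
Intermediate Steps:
$K{\left(q,L \right)} = -45$ ($K{\left(q,L \right)} = 3 \left(-15\right) = -45$)
$T{\left(v \right)} = 6 v^{3}$ ($T{\left(v \right)} = 6 v v v = 6 v v^{2} = 6 v^{3}$)
$f{\left(S,g \right)} = g \left(S + g\right)$
$f{\left(445,T{\left(7 \right)} \right)} + K{\left(\left(-13 + 10\right)^{2},-288 \right)} = 6 \cdot 7^{3} \left(445 + 6 \cdot 7^{3}\right) - 45 = 6 \cdot 343 \left(445 + 6 \cdot 343\right) - 45 = 2058 \left(445 + 2058\right) - 45 = 2058 \cdot 2503 - 45 = 5151174 - 45 = 5151129$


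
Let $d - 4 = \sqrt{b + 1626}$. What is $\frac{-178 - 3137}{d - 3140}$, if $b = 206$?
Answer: $\frac{76440}{72299} + \frac{195 \sqrt{458}}{289196} \approx 1.0717$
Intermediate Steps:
$d = 4 + 2 \sqrt{458}$ ($d = 4 + \sqrt{206 + 1626} = 4 + \sqrt{1832} = 4 + 2 \sqrt{458} \approx 46.802$)
$\frac{-178 - 3137}{d - 3140} = \frac{-178 - 3137}{\left(4 + 2 \sqrt{458}\right) - 3140} = - \frac{3315}{-3136 + 2 \sqrt{458}}$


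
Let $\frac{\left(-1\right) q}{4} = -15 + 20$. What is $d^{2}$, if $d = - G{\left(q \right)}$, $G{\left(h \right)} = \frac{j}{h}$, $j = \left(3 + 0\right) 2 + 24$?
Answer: $\frac{9}{4} \approx 2.25$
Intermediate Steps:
$j = 30$ ($j = 3 \cdot 2 + 24 = 6 + 24 = 30$)
$q = -20$ ($q = - 4 \left(-15 + 20\right) = \left(-4\right) 5 = -20$)
$G{\left(h \right)} = \frac{30}{h}$
$d = \frac{3}{2}$ ($d = - \frac{30}{-20} = - \frac{30 \left(-1\right)}{20} = \left(-1\right) \left(- \frac{3}{2}\right) = \frac{3}{2} \approx 1.5$)
$d^{2} = \left(\frac{3}{2}\right)^{2} = \frac{9}{4}$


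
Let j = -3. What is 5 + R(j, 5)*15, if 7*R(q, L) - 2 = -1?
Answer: 50/7 ≈ 7.1429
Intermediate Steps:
R(q, L) = 1/7 (R(q, L) = 2/7 + (1/7)*(-1) = 2/7 - 1/7 = 1/7)
5 + R(j, 5)*15 = 5 + (1/7)*15 = 5 + 15/7 = 50/7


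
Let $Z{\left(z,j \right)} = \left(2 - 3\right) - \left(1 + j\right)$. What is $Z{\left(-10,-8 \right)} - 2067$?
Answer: $-2061$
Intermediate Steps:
$Z{\left(z,j \right)} = -2 - j$ ($Z{\left(z,j \right)} = -1 - \left(1 + j\right) = -2 - j$)
$Z{\left(-10,-8 \right)} - 2067 = \left(-2 - -8\right) - 2067 = \left(-2 + 8\right) - 2067 = 6 - 2067 = -2061$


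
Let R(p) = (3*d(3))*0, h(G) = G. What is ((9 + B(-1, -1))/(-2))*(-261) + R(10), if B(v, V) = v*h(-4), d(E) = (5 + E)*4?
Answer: 3393/2 ≈ 1696.5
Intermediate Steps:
d(E) = 20 + 4*E
B(v, V) = -4*v (B(v, V) = v*(-4) = -4*v)
R(p) = 0 (R(p) = (3*(20 + 4*3))*0 = (3*(20 + 12))*0 = (3*32)*0 = 96*0 = 0)
((9 + B(-1, -1))/(-2))*(-261) + R(10) = ((9 - 4*(-1))/(-2))*(-261) + 0 = ((9 + 4)*(-½))*(-261) + 0 = (13*(-½))*(-261) + 0 = -13/2*(-261) + 0 = 3393/2 + 0 = 3393/2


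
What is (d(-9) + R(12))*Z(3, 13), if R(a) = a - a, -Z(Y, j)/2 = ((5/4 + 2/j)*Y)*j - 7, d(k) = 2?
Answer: -191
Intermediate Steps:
Z(Y, j) = 14 - 2*Y*j*(5/4 + 2/j) (Z(Y, j) = -2*(((5/4 + 2/j)*Y)*j - 7) = -2*((Y*(5/4 + 2/j))*j - 7) = -2*(Y*j*(5/4 + 2/j) - 7) = -2*(-7 + Y*j*(5/4 + 2/j)) = 14 - 2*Y*j*(5/4 + 2/j))
R(a) = 0
(d(-9) + R(12))*Z(3, 13) = (2 + 0)*(14 - 4*3 - 5/2*3*13) = 2*(14 - 12 - 195/2) = 2*(-191/2) = -191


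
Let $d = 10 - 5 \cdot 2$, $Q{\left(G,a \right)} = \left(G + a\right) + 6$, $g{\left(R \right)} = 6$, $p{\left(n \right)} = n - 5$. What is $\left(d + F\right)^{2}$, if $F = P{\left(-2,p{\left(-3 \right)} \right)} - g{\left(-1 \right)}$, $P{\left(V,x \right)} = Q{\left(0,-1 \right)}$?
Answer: $1$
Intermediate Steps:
$p{\left(n \right)} = -5 + n$ ($p{\left(n \right)} = n - 5 = -5 + n$)
$Q{\left(G,a \right)} = 6 + G + a$
$P{\left(V,x \right)} = 5$ ($P{\left(V,x \right)} = 6 + 0 - 1 = 5$)
$F = -1$ ($F = 5 - 6 = -1$)
$d = 0$ ($d = 10 - 10 = 0$)
$\left(d + F\right)^{2} = \left(0 - 1\right)^{2} = \left(-1\right)^{2} = 1$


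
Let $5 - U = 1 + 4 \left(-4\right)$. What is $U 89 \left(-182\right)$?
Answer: $-323960$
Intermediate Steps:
$U = 20$ ($U = 5 - \left(1 + 4 \left(-4\right)\right) = 5 - \left(1 - 16\right) = 5 - -15 = 5 + 15 = 20$)
$U 89 \left(-182\right) = 20 \cdot 89 \left(-182\right) = 1780 \left(-182\right) = -323960$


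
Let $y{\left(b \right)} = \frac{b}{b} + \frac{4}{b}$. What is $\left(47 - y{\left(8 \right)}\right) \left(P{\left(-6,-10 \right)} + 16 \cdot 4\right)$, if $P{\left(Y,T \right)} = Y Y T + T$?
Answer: $-13923$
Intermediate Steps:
$y{\left(b \right)} = 1 + \frac{4}{b}$
$P{\left(Y,T \right)} = T + T Y^{2}$ ($P{\left(Y,T \right)} = Y^{2} T + T = T Y^{2} + T = T + T Y^{2}$)
$\left(47 - y{\left(8 \right)}\right) \left(P{\left(-6,-10 \right)} + 16 \cdot 4\right) = \left(47 - \frac{4 + 8}{8}\right) \left(- 10 \left(1 + \left(-6\right)^{2}\right) + 16 \cdot 4\right) = \left(47 - \frac{1}{8} \cdot 12\right) \left(- 10 \left(1 + 36\right) + 64\right) = \left(47 - \frac{3}{2}\right) \left(\left(-10\right) 37 + 64\right) = \left(47 - \frac{3}{2}\right) \left(-370 + 64\right) = \frac{91}{2} \left(-306\right) = -13923$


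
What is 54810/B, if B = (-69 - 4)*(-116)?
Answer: 945/146 ≈ 6.4726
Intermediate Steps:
B = 8468 (B = -73*(-116) = 8468)
54810/B = 54810/8468 = 54810*(1/8468) = 945/146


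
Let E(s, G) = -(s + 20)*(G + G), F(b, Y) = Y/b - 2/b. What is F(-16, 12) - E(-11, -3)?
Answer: -437/8 ≈ -54.625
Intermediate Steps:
F(b, Y) = -2/b + Y/b
E(s, G) = -2*G*(20 + s) (E(s, G) = -(20 + s)*2*G = -2*G*(20 + s))
F(-16, 12) - E(-11, -3) = (-2 + 12)/(-16) - (-2)*(-3)*(20 - 11) = -1/16*10 - (-2)*(-3)*9 = -5/8 - 1*54 = -5/8 - 54 = -437/8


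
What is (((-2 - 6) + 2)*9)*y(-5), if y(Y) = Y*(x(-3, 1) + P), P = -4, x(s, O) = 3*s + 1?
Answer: -3240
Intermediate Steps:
x(s, O) = 1 + 3*s
y(Y) = -12*Y (y(Y) = Y*((1 + 3*(-3)) - 4) = Y*((1 - 9) - 4) = Y*(-8 - 4) = Y*(-12) = -12*Y)
(((-2 - 6) + 2)*9)*y(-5) = (((-2 - 6) + 2)*9)*(-12*(-5)) = ((-8 + 2)*9)*60 = -6*9*60 = -54*60 = -3240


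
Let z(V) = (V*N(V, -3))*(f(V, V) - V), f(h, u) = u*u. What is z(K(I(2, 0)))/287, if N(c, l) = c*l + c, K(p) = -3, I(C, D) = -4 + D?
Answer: -216/287 ≈ -0.75261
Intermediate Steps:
N(c, l) = c + c*l
f(h, u) = u²
z(V) = -2*V²*(V² - V) (z(V) = (V*(V*(1 - 3)))*(V² - V) = (V*(V*(-2)))*(V² - V) = (V*(-2*V))*(V² - V) = (-2*V²)*(V² - V) = -2*V²*(V² - V))
z(K(I(2, 0)))/287 = (2*(-3)³*(1 - 1*(-3)))/287 = (2*(-27)*(1 + 3))*(1/287) = (2*(-27)*4)*(1/287) = -216*1/287 = -216/287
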